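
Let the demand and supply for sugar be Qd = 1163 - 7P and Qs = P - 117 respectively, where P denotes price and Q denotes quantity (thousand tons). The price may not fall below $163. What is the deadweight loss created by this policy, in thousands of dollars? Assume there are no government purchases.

252

In a free market, 1163 - 7P = P - 117 gives the equilibrium P* = 160, Q* = 43.
The floor of 163 is above the equilibrium price 160, so it binds.
At P = 163: Qd = 1163 - 7·163 = 22 and Qs = 163 - 117 = 46.
Quantity traded falls to 22. At Q = 22 the demand price is (1163 - 22)/7 = 163 and the supply price is 117 + 22 = 139.
Deadweight loss = ½ · (163 - 139) · (43 - 22) = ½ · 24 · 21 = 252.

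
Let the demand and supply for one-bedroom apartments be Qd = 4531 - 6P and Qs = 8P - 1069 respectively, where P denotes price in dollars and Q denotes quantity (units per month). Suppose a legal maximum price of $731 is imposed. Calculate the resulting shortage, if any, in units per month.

0

Without the control the market clears where 4531 - 6P = 8P - 1069, i.e. P* = 400 and Q* = 2131.
The ceiling of 731 is above the equilibrium price 400, so it is not binding; the market clears at P* = 400, Q* = 2131.
Since the control does not bind, there is no shortage.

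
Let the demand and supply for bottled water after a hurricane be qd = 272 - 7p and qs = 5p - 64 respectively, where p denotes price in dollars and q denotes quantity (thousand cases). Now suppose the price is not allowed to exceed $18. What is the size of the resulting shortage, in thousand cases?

In a free market, 272 - 7p = 5p - 64 gives the equilibrium p* = 28, q* = 76.
The ceiling of 18 is below the equilibrium price 28, so it binds.
At p = 18: qd = 272 - 7·18 = 146 and qs = 5·18 - 64 = 26.
Shortage = qd - qs = 146 - 26 = 120.

120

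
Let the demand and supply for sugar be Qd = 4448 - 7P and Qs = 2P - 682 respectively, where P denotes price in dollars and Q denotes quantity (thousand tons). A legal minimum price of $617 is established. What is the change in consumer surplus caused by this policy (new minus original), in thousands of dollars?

In a free market, 4448 - 7P = 2P - 682 gives the equilibrium P* = 570, Q* = 458.
Since 617 > 570, the floor is binding.
At P = 617: Qd = 4448 - 7·617 = 129 and Qs = 2·617 - 682 = 552.
Consumer surplus without the control is ½ · (4448/7 - 570) · 458 = 104882/7.
With the floor, consumers buy 129 units at 617, so CS = ½ · (4448/7 - 617) · 129 = 16641/14.
Change in consumer surplus = 16641/14 - 104882/7 = -13794.5.

-13794.5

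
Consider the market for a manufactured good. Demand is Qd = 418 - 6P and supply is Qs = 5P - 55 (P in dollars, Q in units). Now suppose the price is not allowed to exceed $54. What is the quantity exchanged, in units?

In a free market, 418 - 6P = 5P - 55 gives the equilibrium P* = 43, Q* = 160.
The ceiling of 54 is above the equilibrium price 43, so it is not binding; the market clears at P* = 43, Q* = 160.

160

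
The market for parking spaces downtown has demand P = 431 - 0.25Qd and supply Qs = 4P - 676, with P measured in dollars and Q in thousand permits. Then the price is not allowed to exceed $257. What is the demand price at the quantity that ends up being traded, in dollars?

343

Rearranging demand gives Qd = 1724 - 4P. Without the control the market clears where 1724 - 4P = 4P - 676, i.e. P* = 300 and Q* = 524.
The ceiling of 257 is below the equilibrium price 300, so it binds.
At P = 257: Qd = 1724 - 4·257 = 696 and Qs = 4·257 - 676 = 352.
Only 352 units reach the market. On the demand curve, the marginal buyer's willingness to pay at Q = 352 is (1724 - 352)/4 = 343.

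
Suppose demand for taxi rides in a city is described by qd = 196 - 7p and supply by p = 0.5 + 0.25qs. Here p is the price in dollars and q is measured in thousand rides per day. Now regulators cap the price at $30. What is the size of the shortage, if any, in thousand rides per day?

Rearranging supply gives qs = 4p - 2. In a free market, 196 - 7p = 4p - 2 gives the equilibrium p* = 18, q* = 70.
Since 30 is above p* = 18, the ceiling does not bind and the free-market outcome prevails.
Since the control does not bind, there is no shortage.

0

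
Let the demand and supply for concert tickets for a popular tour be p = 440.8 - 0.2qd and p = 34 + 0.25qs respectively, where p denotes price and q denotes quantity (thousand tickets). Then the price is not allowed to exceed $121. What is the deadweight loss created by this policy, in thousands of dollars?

69555.6

Rearranging demand gives qd = 2204 - 5p; rearranging supply gives qs = 4p - 136. Setting quantity demanded equal to quantity supplied, 2204 - 5p = 4p - 136, gives p* = 260 and q* = 904.
Since 121 < 260, the ceiling is binding.
At p = 121: qd = 2204 - 5·121 = 1599 and qs = 4·121 - 136 = 348.
Quantity traded falls to 348. At q = 348 the demand price is (2204 - 348)/5 = 371.2 and the supply price is (136 + 348)/4 = 121.
Deadweight loss = ½ · (371.2 - 121) · (904 - 348) = ½ · 250.2 · 556 = 69555.6.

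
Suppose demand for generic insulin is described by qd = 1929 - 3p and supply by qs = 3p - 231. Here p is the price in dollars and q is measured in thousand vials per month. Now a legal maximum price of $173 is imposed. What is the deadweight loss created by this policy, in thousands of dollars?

Without the control the market clears where 1929 - 3p = 3p - 231, i.e. p* = 360 and q* = 849.
Because the ceiling (173) lies below the market-clearing price, it is binding.
At p = 173: qd = 1929 - 3·173 = 1410 and qs = 3·173 - 231 = 288.
Quantity traded falls to 288. At q = 288 the demand price is (1929 - 288)/3 = 547 and the supply price is (231 + 288)/3 = 173.
Deadweight loss = ½ · (547 - 173) · (849 - 288) = ½ · 374 · 561 = 104907.

104907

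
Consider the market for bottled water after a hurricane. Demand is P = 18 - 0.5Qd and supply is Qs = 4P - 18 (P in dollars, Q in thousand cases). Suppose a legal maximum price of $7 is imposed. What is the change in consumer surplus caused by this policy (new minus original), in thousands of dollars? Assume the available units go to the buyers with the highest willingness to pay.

Rearranging demand gives Qd = 36 - 2P. In a free market, 36 - 2P = 4P - 18 gives the equilibrium P* = 9, Q* = 18.
The ceiling of 7 is below the equilibrium price 9, so it binds.
At P = 7: Qd = 36 - 2·7 = 22 and Qs = 4·7 - 18 = 10.
Consumer surplus without the control is ½ · (18 - 9) · 18 = 81.
With the ceiling, 10 units are sold at 7 (assume they go to the highest-value buyers). The demand price at Q = 10 is 13, so CS = ½ · [(18 - 7) + (13 - 7)] · 10 = 85.
Change in consumer surplus = 85 - 81 = 4.

4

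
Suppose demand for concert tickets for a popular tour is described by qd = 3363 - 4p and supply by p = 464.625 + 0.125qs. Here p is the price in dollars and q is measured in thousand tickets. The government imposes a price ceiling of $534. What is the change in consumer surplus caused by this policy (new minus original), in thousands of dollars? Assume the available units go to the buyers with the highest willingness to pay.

Rearranging supply gives qs = 8p - 3717. Without the control the market clears where 3363 - 4p = 8p - 3717, i.e. p* = 590 and q* = 1003.
The ceiling of 534 is below the equilibrium price 590, so it binds.
At p = 534: qd = 3363 - 4·534 = 1227 and qs = 8·534 - 3717 = 555.
Consumer surplus without the control is ½ · (840.75 - 590) · 1003 = 125751.125.
With the ceiling, 555 units are sold at 534 (assume they go to the highest-value buyers). The demand price at q = 555 is 702, so CS = ½ · [(840.75 - 534) + (702 - 534)] · 555 = 131743.125.
Change in consumer surplus = 131743.125 - 125751.125 = 5992.

5992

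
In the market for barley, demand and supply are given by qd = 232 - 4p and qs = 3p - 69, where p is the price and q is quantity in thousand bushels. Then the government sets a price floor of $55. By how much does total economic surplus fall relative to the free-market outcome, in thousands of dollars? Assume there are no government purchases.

Without the control the market clears where 232 - 4p = 3p - 69, i.e. p* = 43 and q* = 60.
Since 55 > 43, the floor is binding.
At p = 55: qd = 232 - 4·55 = 12 and qs = 3·55 - 69 = 96.
Quantity traded falls to 12. At q = 12 the demand price is (232 - 12)/4 = 55 and the supply price is (69 + 12)/3 = 27.
Deadweight loss = ½ · (55 - 27) · (60 - 12) = ½ · 28 · 48 = 672.

672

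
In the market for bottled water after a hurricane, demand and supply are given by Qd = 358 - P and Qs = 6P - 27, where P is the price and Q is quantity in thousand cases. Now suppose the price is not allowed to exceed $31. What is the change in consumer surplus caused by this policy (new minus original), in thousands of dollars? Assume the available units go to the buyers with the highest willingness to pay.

Setting quantity demanded equal to quantity supplied, 358 - P = 6P - 27, gives P* = 55 and Q* = 303.
Because the ceiling (31) lies below the market-clearing price, it is binding.
At P = 31: Qd = 358 - 31 = 327 and Qs = 6·31 - 27 = 159.
Consumer surplus without the control is ½ · (358 - 55) · 303 = 45904.5.
With the ceiling, 159 units are sold at 31 (assume they go to the highest-value buyers). The demand price at Q = 159 is 199, so CS = ½ · [(358 - 31) + (199 - 31)] · 159 = 39352.5.
Change in consumer surplus = 39352.5 - 45904.5 = -6552.

-6552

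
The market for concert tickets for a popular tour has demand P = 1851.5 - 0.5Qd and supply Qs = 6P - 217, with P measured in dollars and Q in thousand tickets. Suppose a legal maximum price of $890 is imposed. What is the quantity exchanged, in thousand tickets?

Rearranging demand gives Qd = 3703 - 2P. In a free market, 3703 - 2P = 6P - 217 gives the equilibrium P* = 490, Q* = 2723.
The ceiling of 890 is above the equilibrium price 490, so it is not binding; the market clears at P* = 490, Q* = 2723.

2723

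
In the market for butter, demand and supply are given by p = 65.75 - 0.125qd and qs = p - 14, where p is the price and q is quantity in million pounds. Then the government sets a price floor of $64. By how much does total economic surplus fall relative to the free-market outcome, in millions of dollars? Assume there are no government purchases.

576

Rearranging demand gives qd = 526 - 8p. Setting quantity demanded equal to quantity supplied, 526 - 8p = p - 14, gives p* = 60 and q* = 46.
Because the floor (64) lies above the market-clearing price, it is binding.
At p = 64: qd = 526 - 8·64 = 14 and qs = 64 - 14 = 50.
Quantity traded falls to 14. At q = 14 the demand price is (526 - 14)/8 = 64 and the supply price is 14 + 14 = 28.
Deadweight loss = ½ · (64 - 28) · (46 - 14) = ½ · 36 · 32 = 576.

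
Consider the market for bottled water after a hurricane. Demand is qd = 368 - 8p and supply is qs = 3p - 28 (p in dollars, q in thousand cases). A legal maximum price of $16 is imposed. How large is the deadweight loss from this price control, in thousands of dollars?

Setting quantity demanded equal to quantity supplied, 368 - 8p = 3p - 28, gives p* = 36 and q* = 80.
The ceiling of 16 is below the equilibrium price 36, so it binds.
At p = 16: qd = 368 - 8·16 = 240 and qs = 3·16 - 28 = 20.
Quantity traded falls to 20. At q = 20 the demand price is (368 - 20)/8 = 43.5 and the supply price is (28 + 20)/3 = 16.
Deadweight loss = ½ · (43.5 - 16) · (80 - 20) = ½ · 27.5 · 60 = 825.

825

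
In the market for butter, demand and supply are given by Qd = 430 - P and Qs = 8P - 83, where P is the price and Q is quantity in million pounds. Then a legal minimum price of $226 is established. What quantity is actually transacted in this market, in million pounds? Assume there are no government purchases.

204

Setting quantity demanded equal to quantity supplied, 430 - P = 8P - 83, gives P* = 57 and Q* = 373.
Because the floor (226) lies above the market-clearing price, it is binding.
At P = 226: Qd = 430 - 226 = 204 and Qs = 8·226 - 83 = 1725.
The quantity actually transacted is the short side, demand: 204.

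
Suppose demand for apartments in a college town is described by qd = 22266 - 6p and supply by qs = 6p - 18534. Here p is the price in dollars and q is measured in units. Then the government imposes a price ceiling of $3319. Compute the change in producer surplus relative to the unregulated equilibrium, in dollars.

Without the control the market clears where 22266 - 6p = 6p - 18534, i.e. p* = 3400 and q* = 1866.
Since 3319 < 3400, the ceiling is binding.
At p = 3319: qd = 22266 - 6·3319 = 2352 and qs = 6·3319 - 18534 = 1380.
Producer surplus without the control is ½ · (3400 - 3089) · 1866 = 290163.
With the ceiling, producers sell 1380 units at 3319, so PS = ½ · (3319 - 3089) · 1380 = 158700.
Change in producer surplus = 158700 - 290163 = -131463.

-131463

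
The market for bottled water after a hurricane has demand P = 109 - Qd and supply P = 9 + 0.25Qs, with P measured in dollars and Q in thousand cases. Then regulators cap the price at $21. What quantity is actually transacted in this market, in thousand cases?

48

Rearranging demand gives Qd = 109 - P; rearranging supply gives Qs = 4P - 36. Equilibrium: 109 - P = 4P - 36, so 145 = 5P and P* = 29, Q* = 80.
The ceiling of 21 is below the equilibrium price 29, so it binds.
At P = 21: Qd = 109 - 21 = 88 and Qs = 4·21 - 36 = 48.
The quantity actually transacted is the short side, supply: 48.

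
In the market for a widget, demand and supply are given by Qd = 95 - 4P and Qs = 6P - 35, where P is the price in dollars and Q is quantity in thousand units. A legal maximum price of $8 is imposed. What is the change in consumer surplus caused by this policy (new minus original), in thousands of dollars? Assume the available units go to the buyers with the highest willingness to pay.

Equilibrium: 95 - 4P = 6P - 35, so 130 = 10P and P* = 13, Q* = 43.
Because the ceiling (8) lies below the market-clearing price, it is binding.
At P = 8: Qd = 95 - 4·8 = 63 and Qs = 6·8 - 35 = 13.
Consumer surplus without the control is ½ · (23.75 - 13) · 43 = 231.125.
With the ceiling, 13 units are sold at 8 (assume they go to the highest-value buyers). The demand price at Q = 13 is 20.5, so CS = ½ · [(23.75 - 8) + (20.5 - 8)] · 13 = 183.625.
Change in consumer surplus = 183.625 - 231.125 = -47.5.

-47.5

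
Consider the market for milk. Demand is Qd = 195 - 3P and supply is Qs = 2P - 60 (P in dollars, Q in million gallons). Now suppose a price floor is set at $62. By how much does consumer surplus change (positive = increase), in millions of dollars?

In a free market, 195 - 3P = 2P - 60 gives the equilibrium P* = 51, Q* = 42.
The floor of 62 is above the equilibrium price 51, so it binds.
At P = 62: Qd = 195 - 3·62 = 9 and Qs = 2·62 - 60 = 64.
Consumer surplus without the control is ½ · (65 - 51) · 42 = 294.
With the floor, consumers buy 9 units at 62, so CS = ½ · (65 - 62) · 9 = 13.5.
Change in consumer surplus = 13.5 - 294 = -280.5.

-280.5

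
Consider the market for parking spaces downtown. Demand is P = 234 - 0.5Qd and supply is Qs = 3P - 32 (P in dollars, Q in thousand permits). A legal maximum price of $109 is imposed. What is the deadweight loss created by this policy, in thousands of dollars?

Rearranging demand gives Qd = 468 - 2P. Without the control the market clears where 468 - 2P = 3P - 32, i.e. P* = 100 and Q* = 268.
Since 109 is above P* = 100, the ceiling does not bind and the free-market outcome prevails.
Since the control does not bind, no trades are prevented and deadweight loss is zero.

0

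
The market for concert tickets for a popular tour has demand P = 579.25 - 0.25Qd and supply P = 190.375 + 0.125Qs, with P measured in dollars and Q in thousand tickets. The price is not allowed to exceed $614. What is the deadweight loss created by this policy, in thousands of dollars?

Rearranging demand gives Qd = 2317 - 4P; rearranging supply gives Qs = 8P - 1523. Without the control the market clears where 2317 - 4P = 8P - 1523, i.e. P* = 320 and Q* = 1037.
Since 614 is above P* = 320, the ceiling does not bind and the free-market outcome prevails.
Since the control does not bind, no trades are prevented and deadweight loss is zero.

0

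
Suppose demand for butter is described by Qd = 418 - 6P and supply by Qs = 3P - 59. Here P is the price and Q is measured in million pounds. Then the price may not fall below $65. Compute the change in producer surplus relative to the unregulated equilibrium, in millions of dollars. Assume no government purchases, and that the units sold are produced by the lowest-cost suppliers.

Without the control the market clears where 418 - 6P = 3P - 59, i.e. P* = 53 and Q* = 100.
Since 65 > 53, the floor is binding.
At P = 65: Qd = 418 - 6·65 = 28 and Qs = 3·65 - 59 = 136.
Producer surplus without the control is ½ · (53 - 59/3) · 100 = 5000/3.
With the floor, 28 units are sold at 65. The supply price at Q = 28 is 29, so PS = ½ · [(65 - 59/3) + (65 - 29)] · 28 = 3416/3.
Change in producer surplus = 3416/3 - 5000/3 = -528.

-528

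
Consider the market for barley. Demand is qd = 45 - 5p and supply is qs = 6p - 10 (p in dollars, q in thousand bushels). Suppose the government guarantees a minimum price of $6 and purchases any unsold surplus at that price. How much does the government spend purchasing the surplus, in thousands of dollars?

In a free market, 45 - 5p = 6p - 10 gives the equilibrium p* = 5, q* = 20.
Because the floor (6) lies above the market-clearing price, it is binding.
At p = 6: qd = 45 - 5·6 = 15 and qs = 6·6 - 10 = 26.
Surplus = qs - qd = 11.
Government expenditure = surplus × support price = 11 × 6 = 66.

66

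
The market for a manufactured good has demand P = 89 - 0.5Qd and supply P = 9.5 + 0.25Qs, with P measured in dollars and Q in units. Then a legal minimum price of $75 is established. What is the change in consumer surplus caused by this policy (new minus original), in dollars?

-2613

Rearranging demand gives Qd = 178 - 2P; rearranging supply gives Qs = 4P - 38. Setting quantity demanded equal to quantity supplied, 178 - 2P = 4P - 38, gives P* = 36 and Q* = 106.
Because the floor (75) lies above the market-clearing price, it is binding.
At P = 75: Qd = 178 - 2·75 = 28 and Qs = 4·75 - 38 = 262.
Consumer surplus without the control is ½ · (89 - 36) · 106 = 2809.
With the floor, consumers buy 28 units at 75, so CS = ½ · (89 - 75) · 28 = 196.
Change in consumer surplus = 196 - 2809 = -2613.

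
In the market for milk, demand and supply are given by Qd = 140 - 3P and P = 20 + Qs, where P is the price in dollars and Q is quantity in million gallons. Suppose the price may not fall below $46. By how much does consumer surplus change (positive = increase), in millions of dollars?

-66

Rearranging supply gives Qs = P - 20. In a free market, 140 - 3P = P - 20 gives the equilibrium P* = 40, Q* = 20.
The floor of 46 is above the equilibrium price 40, so it binds.
At P = 46: Qd = 140 - 3·46 = 2 and Qs = 46 - 20 = 26.
Consumer surplus without the control is ½ · (140/3 - 40) · 20 = 200/3.
With the floor, consumers buy 2 units at 46, so CS = ½ · (140/3 - 46) · 2 = 2/3.
Change in consumer surplus = 2/3 - 200/3 = -66.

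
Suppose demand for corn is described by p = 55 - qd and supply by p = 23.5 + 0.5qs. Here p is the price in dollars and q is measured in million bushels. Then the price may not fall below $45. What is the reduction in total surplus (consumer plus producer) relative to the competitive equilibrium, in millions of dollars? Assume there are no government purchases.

90.75

Rearranging demand gives qd = 55 - p; rearranging supply gives qs = 2p - 47. In a free market, 55 - p = 2p - 47 gives the equilibrium p* = 34, q* = 21.
The floor of 45 is above the equilibrium price 34, so it binds.
At p = 45: qd = 55 - 45 = 10 and qs = 2·45 - 47 = 43.
Quantity traded falls to 10. At q = 10 the demand price is 55 - 10 = 45 and the supply price is (47 + 10)/2 = 28.5.
Deadweight loss = ½ · (45 - 28.5) · (21 - 10) = ½ · 16.5 · 11 = 90.75.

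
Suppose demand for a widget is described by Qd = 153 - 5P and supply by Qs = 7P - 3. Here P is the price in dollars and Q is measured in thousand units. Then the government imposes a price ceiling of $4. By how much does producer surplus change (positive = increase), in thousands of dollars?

Without the control the market clears where 153 - 5P = 7P - 3, i.e. P* = 13 and Q* = 88.
Because the ceiling (4) lies below the market-clearing price, it is binding.
At P = 4: Qd = 153 - 5·4 = 133 and Qs = 7·4 - 3 = 25.
Producer surplus without the control is ½ · (13 - 3/7) · 88 = 3872/7.
With the ceiling, producers sell 25 units at 4, so PS = ½ · (4 - 3/7) · 25 = 625/14.
Change in producer surplus = 625/14 - 3872/7 = -508.5.

-508.5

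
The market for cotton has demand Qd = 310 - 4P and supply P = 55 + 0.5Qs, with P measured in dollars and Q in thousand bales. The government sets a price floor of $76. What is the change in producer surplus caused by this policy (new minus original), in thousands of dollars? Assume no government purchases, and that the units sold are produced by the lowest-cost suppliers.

Rearranging supply gives Qs = 2P - 110. Equilibrium: 310 - 4P = 2P - 110, so 420 = 6P and P* = 70, Q* = 30.
The floor of 76 is above the equilibrium price 70, so it binds.
At P = 76: Qd = 310 - 4·76 = 6 and Qs = 2·76 - 110 = 42.
Producer surplus without the control is ½ · (70 - 55) · 30 = 225.
With the floor, 6 units are sold at 76. The supply price at Q = 6 is 58, so PS = ½ · [(76 - 55) + (76 - 58)] · 6 = 117.
Change in producer surplus = 117 - 225 = -108.

-108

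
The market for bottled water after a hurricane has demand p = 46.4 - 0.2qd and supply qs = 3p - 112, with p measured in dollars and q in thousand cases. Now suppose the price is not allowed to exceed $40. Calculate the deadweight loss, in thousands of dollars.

21.6

Rearranging demand gives qd = 232 - 5p. Equilibrium: 232 - 5p = 3p - 112, so 344 = 8p and p* = 43, q* = 17.
Since 40 < 43, the ceiling is binding.
At p = 40: qd = 232 - 5·40 = 32 and qs = 3·40 - 112 = 8.
Quantity traded falls to 8. At q = 8 the demand price is (232 - 8)/5 = 44.8 and the supply price is (112 + 8)/3 = 40.
Deadweight loss = ½ · (44.8 - 40) · (17 - 8) = ½ · 4.8 · 9 = 21.6.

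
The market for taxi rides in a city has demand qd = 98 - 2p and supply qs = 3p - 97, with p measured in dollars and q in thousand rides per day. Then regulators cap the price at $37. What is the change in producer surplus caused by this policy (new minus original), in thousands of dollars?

-34

Setting quantity demanded equal to quantity supplied, 98 - 2p = 3p - 97, gives p* = 39 and q* = 20.
Since 37 < 39, the ceiling is binding.
At p = 37: qd = 98 - 2·37 = 24 and qs = 3·37 - 97 = 14.
Producer surplus without the control is ½ · (39 - 97/3) · 20 = 200/3.
With the ceiling, producers sell 14 units at 37, so PS = ½ · (37 - 97/3) · 14 = 98/3.
Change in producer surplus = 98/3 - 200/3 = -34.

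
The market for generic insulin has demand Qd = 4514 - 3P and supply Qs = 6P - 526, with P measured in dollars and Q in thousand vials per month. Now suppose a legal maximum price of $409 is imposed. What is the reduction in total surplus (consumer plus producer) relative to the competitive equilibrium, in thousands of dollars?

205209

In a free market, 4514 - 3P = 6P - 526 gives the equilibrium P* = 560, Q* = 2834.
The ceiling of 409 is below the equilibrium price 560, so it binds.
At P = 409: Qd = 4514 - 3·409 = 3287 and Qs = 6·409 - 526 = 1928.
Quantity traded falls to 1928. At Q = 1928 the demand price is (4514 - 1928)/3 = 862 and the supply price is (526 + 1928)/6 = 409.
Deadweight loss = ½ · (862 - 409) · (2834 - 1928) = ½ · 453 · 906 = 205209.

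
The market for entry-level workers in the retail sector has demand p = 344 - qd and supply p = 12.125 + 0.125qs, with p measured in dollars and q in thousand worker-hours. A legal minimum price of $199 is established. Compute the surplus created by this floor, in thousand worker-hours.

1350

Rearranging demand gives qd = 344 - p; rearranging supply gives qs = 8p - 97. In a free market, 344 - p = 8p - 97 gives the equilibrium p* = 49, q* = 295.
The floor of 199 is above the equilibrium price 49, so it binds.
At p = 199: qd = 344 - 199 = 145 and qs = 8·199 - 97 = 1495.
Surplus = qs - qd = 1495 - 145 = 1350.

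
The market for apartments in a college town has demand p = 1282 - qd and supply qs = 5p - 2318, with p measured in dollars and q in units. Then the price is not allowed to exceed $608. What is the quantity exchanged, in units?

Rearranging demand gives qd = 1282 - p. In a free market, 1282 - p = 5p - 2318 gives the equilibrium p* = 600, q* = 682.
Since 608 is above p* = 600, the ceiling does not bind and the free-market outcome prevails.

682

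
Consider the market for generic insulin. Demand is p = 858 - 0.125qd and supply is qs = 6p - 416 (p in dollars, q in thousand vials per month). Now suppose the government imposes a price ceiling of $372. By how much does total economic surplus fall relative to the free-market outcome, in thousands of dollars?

Rearranging demand gives qd = 6864 - 8p. Equilibrium: 6864 - 8p = 6p - 416, so 7280 = 14p and p* = 520, q* = 2704.
The ceiling of 372 is below the equilibrium price 520, so it binds.
At p = 372: qd = 6864 - 8·372 = 3888 and qs = 6·372 - 416 = 1816.
Quantity traded falls to 1816. At q = 1816 the demand price is (6864 - 1816)/8 = 631 and the supply price is (416 + 1816)/6 = 372.
Deadweight loss = ½ · (631 - 372) · (2704 - 1816) = ½ · 259 · 888 = 114996.

114996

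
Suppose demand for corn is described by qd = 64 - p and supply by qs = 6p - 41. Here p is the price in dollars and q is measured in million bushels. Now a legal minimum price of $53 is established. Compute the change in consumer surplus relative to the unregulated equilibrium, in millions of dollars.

Equilibrium: 64 - p = 6p - 41, so 105 = 7p and p* = 15, q* = 49.
The floor of 53 is above the equilibrium price 15, so it binds.
At p = 53: qd = 64 - 53 = 11 and qs = 6·53 - 41 = 277.
Consumer surplus without the control is ½ · (64 - 15) · 49 = 1200.5.
With the floor, consumers buy 11 units at 53, so CS = ½ · (64 - 53) · 11 = 60.5.
Change in consumer surplus = 60.5 - 1200.5 = -1140.

-1140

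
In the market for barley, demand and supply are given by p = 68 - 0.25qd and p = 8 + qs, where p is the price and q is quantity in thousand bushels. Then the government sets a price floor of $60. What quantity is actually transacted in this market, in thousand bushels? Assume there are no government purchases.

Rearranging demand gives qd = 272 - 4p; rearranging supply gives qs = p - 8. Setting quantity demanded equal to quantity supplied, 272 - 4p = p - 8, gives p* = 56 and q* = 48.
Since 60 > 56, the floor is binding.
At p = 60: qd = 272 - 4·60 = 32 and qs = 60 - 8 = 52.
The quantity actually transacted is the short side, demand: 32.

32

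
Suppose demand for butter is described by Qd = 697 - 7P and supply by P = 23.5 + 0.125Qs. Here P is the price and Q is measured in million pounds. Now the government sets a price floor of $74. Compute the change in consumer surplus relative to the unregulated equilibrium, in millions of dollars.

-3472.5

Rearranging supply gives Qs = 8P - 188. In a free market, 697 - 7P = 8P - 188 gives the equilibrium P* = 59, Q* = 284.
The floor of 74 is above the equilibrium price 59, so it binds.
At P = 74: Qd = 697 - 7·74 = 179 and Qs = 8·74 - 188 = 404.
Consumer surplus without the control is ½ · (697/7 - 59) · 284 = 40328/7.
With the floor, consumers buy 179 units at 74, so CS = ½ · (697/7 - 74) · 179 = 32041/14.
Change in consumer surplus = 32041/14 - 40328/7 = -3472.5.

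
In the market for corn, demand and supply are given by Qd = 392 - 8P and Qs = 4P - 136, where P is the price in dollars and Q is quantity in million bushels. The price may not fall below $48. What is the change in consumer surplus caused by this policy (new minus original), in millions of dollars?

Equilibrium: 392 - 8P = 4P - 136, so 528 = 12P and P* = 44, Q* = 40.
Since 48 > 44, the floor is binding.
At P = 48: Qd = 392 - 8·48 = 8 and Qs = 4·48 - 136 = 56.
Consumer surplus without the control is ½ · (49 - 44) · 40 = 100.
With the floor, consumers buy 8 units at 48, so CS = ½ · (49 - 48) · 8 = 4.
Change in consumer surplus = 4 - 100 = -96.

-96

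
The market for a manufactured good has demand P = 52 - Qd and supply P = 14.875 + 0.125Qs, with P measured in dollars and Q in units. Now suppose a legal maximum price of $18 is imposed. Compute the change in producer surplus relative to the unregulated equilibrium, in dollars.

-29

Rearranging demand gives Qd = 52 - P; rearranging supply gives Qs = 8P - 119. Equilibrium: 52 - P = 8P - 119, so 171 = 9P and P* = 19, Q* = 33.
Because the ceiling (18) lies below the market-clearing price, it is binding.
At P = 18: Qd = 52 - 18 = 34 and Qs = 8·18 - 119 = 25.
Producer surplus without the control is ½ · (19 - 14.875) · 33 = 68.0625.
With the ceiling, producers sell 25 units at 18, so PS = ½ · (18 - 14.875) · 25 = 39.0625.
Change in producer surplus = 39.0625 - 68.0625 = -29.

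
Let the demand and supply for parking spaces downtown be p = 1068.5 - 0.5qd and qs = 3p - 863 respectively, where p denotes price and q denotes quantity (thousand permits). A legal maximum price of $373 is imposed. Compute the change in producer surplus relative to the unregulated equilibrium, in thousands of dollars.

Rearranging demand gives qd = 2137 - 2p. Equilibrium: 2137 - 2p = 3p - 863, so 3000 = 5p and p* = 600, q* = 937.
Since 373 < 600, the ceiling is binding.
At p = 373: qd = 2137 - 2·373 = 1391 and qs = 3·373 - 863 = 256.
Producer surplus without the control is ½ · (600 - 863/3) · 937 = 877969/6.
With the ceiling, producers sell 256 units at 373, so PS = ½ · (373 - 863/3) · 256 = 32768/3.
Change in producer surplus = 32768/3 - 877969/6 = -135405.5.

-135405.5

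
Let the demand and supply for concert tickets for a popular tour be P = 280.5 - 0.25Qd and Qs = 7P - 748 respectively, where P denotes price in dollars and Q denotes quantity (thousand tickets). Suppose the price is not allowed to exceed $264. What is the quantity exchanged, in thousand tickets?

Rearranging demand gives Qd = 1122 - 4P. In a free market, 1122 - 4P = 7P - 748 gives the equilibrium P* = 170, Q* = 442.
The ceiling of 264 is above the equilibrium price 170, so it is not binding; the market clears at P* = 170, Q* = 442.

442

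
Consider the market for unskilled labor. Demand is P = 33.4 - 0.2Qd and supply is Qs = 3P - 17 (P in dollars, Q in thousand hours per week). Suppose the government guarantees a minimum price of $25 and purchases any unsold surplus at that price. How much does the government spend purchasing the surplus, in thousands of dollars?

400

Rearranging demand gives Qd = 167 - 5P. In a free market, 167 - 5P = 3P - 17 gives the equilibrium P* = 23, Q* = 52.
Since 25 > 23, the floor is binding.
At P = 25: Qd = 167 - 5·25 = 42 and Qs = 3·25 - 17 = 58.
Surplus = Qs - Qd = 16.
Government expenditure = surplus × support price = 16 × 25 = 400.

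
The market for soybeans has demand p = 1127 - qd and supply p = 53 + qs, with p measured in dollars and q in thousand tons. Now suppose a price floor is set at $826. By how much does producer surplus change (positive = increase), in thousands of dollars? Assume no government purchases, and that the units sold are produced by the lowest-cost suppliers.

Rearranging demand gives qd = 1127 - p; rearranging supply gives qs = p - 53. Equilibrium: 1127 - p = p - 53, so 1180 = 2p and p* = 590, q* = 537.
The floor of 826 is above the equilibrium price 590, so it binds.
At p = 826: qd = 1127 - 826 = 301 and qs = 826 - 53 = 773.
Producer surplus without the control is ½ · (590 - 53) · 537 = 144184.5.
With the floor, 301 units are sold at 826. The supply price at q = 301 is 354, so PS = ½ · [(826 - 53) + (826 - 354)] · 301 = 187372.5.
Change in producer surplus = 187372.5 - 144184.5 = 43188.

43188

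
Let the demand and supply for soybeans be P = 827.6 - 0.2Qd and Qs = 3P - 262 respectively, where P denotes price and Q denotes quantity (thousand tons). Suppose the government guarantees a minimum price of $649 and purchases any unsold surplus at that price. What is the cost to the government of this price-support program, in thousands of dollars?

514008

Rearranging demand gives Qd = 4138 - 5P. In a free market, 4138 - 5P = 3P - 262 gives the equilibrium P* = 550, Q* = 1388.
The floor of 649 is above the equilibrium price 550, so it binds.
At P = 649: Qd = 4138 - 5·649 = 893 and Qs = 3·649 - 262 = 1685.
Surplus = Qs - Qd = 792.
Government expenditure = surplus × support price = 792 × 649 = 514008.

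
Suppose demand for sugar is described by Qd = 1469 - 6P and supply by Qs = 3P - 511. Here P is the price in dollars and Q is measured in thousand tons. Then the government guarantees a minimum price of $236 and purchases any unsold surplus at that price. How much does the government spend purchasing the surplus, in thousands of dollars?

33984

Equilibrium: 1469 - 6P = 3P - 511, so 1980 = 9P and P* = 220, Q* = 149.
The floor of 236 is above the equilibrium price 220, so it binds.
At P = 236: Qd = 1469 - 6·236 = 53 and Qs = 3·236 - 511 = 197.
Surplus = Qs - Qd = 144.
Government expenditure = surplus × support price = 144 × 236 = 33984.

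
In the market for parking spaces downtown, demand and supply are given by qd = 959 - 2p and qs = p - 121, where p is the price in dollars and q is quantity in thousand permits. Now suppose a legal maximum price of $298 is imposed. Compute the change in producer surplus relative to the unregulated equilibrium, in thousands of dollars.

Setting quantity demanded equal to quantity supplied, 959 - 2p = p - 121, gives p* = 360 and q* = 239.
Because the ceiling (298) lies below the market-clearing price, it is binding.
At p = 298: qd = 959 - 2·298 = 363 and qs = 298 - 121 = 177.
Producer surplus without the control is ½ · (360 - 121) · 239 = 28560.5.
With the ceiling, producers sell 177 units at 298, so PS = ½ · (298 - 121) · 177 = 15664.5.
Change in producer surplus = 15664.5 - 28560.5 = -12896.

-12896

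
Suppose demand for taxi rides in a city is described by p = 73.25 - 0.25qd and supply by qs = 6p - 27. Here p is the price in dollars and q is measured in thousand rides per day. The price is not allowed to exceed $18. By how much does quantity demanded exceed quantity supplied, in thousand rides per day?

Rearranging demand gives qd = 293 - 4p. Without the control the market clears where 293 - 4p = 6p - 27, i.e. p* = 32 and q* = 165.
Since 18 < 32, the ceiling is binding.
At p = 18: qd = 293 - 4·18 = 221 and qs = 6·18 - 27 = 81.
Shortage = qd - qs = 221 - 81 = 140.

140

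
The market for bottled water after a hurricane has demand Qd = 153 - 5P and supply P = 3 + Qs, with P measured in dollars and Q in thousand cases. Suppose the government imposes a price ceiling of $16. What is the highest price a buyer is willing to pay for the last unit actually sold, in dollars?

28

Rearranging supply gives Qs = P - 3. Equilibrium: 153 - 5P = P - 3, so 156 = 6P and P* = 26, Q* = 23.
Since 16 < 26, the ceiling is binding.
At P = 16: Qd = 153 - 5·16 = 73 and Qs = 16 - 3 = 13.
Only 13 units reach the market. On the demand curve, the marginal buyer's willingness to pay at Q = 13 is (153 - 13)/5 = 28.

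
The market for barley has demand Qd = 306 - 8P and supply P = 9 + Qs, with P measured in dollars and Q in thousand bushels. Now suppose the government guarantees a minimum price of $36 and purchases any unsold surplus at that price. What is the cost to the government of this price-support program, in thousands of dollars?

Rearranging supply gives Qs = P - 9. Setting quantity demanded equal to quantity supplied, 306 - 8P = P - 9, gives P* = 35 and Q* = 26.
Because the floor (36) lies above the market-clearing price, it is binding.
At P = 36: Qd = 306 - 8·36 = 18 and Qs = 36 - 9 = 27.
Surplus = Qs - Qd = 9.
Government expenditure = surplus × support price = 9 × 36 = 324.

324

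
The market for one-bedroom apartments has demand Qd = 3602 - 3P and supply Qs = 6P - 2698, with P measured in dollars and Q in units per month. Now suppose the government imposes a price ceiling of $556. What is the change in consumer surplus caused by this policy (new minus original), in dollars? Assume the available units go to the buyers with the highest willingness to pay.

In a free market, 3602 - 3P = 6P - 2698 gives the equilibrium P* = 700, Q* = 1502.
The ceiling of 556 is below the equilibrium price 700, so it binds.
At P = 556: Qd = 3602 - 3·556 = 1934 and Qs = 6·556 - 2698 = 638.
Consumer surplus without the control is ½ · (3602/3 - 700) · 1502 = 1128002/3.
With the ceiling, 638 units are sold at 556 (assume they go to the highest-value buyers). The demand price at Q = 638 is 988, so CS = ½ · [(3602/3 - 556) + (988 - 556)] · 638 = 1030370/3.
Change in consumer surplus = 1030370/3 - 1128002/3 = -32544.

-32544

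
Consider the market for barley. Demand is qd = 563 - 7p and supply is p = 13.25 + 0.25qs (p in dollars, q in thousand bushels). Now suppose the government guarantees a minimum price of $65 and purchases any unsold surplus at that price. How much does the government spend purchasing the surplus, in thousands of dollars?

6435

Rearranging supply gives qs = 4p - 53. In a free market, 563 - 7p = 4p - 53 gives the equilibrium p* = 56, q* = 171.
The floor of 65 is above the equilibrium price 56, so it binds.
At p = 65: qd = 563 - 7·65 = 108 and qs = 4·65 - 53 = 207.
Surplus = qs - qd = 99.
Government expenditure = surplus × support price = 99 × 65 = 6435.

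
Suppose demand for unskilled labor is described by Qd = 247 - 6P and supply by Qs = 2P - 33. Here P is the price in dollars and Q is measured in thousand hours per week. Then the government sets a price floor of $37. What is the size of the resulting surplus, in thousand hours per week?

16

Setting quantity demanded equal to quantity supplied, 247 - 6P = 2P - 33, gives P* = 35 and Q* = 37.
The floor of 37 is above the equilibrium price 35, so it binds.
At P = 37: Qd = 247 - 6·37 = 25 and Qs = 2·37 - 33 = 41.
Surplus = Qs - Qd = 41 - 25 = 16.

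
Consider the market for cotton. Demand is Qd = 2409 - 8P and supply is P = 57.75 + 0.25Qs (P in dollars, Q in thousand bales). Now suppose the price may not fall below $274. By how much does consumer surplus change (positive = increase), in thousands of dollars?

-23382

Rearranging supply gives Qs = 4P - 231. Equilibrium: 2409 - 8P = 4P - 231, so 2640 = 12P and P* = 220, Q* = 649.
The floor of 274 is above the equilibrium price 220, so it binds.
At P = 274: Qd = 2409 - 8·274 = 217 and Qs = 4·274 - 231 = 865.
Consumer surplus without the control is ½ · (301.125 - 220) · 649 = 26325.0625.
With the floor, consumers buy 217 units at 274, so CS = ½ · (301.125 - 274) · 217 = 2943.0625.
Change in consumer surplus = 2943.0625 - 26325.0625 = -23382.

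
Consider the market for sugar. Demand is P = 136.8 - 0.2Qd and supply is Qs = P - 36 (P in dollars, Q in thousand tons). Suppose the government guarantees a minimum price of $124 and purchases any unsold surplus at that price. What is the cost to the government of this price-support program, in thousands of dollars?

2976

Rearranging demand gives Qd = 684 - 5P. Setting quantity demanded equal to quantity supplied, 684 - 5P = P - 36, gives P* = 120 and Q* = 84.
Because the floor (124) lies above the market-clearing price, it is binding.
At P = 124: Qd = 684 - 5·124 = 64 and Qs = 124 - 36 = 88.
Surplus = Qs - Qd = 24.
Government expenditure = surplus × support price = 24 × 124 = 2976.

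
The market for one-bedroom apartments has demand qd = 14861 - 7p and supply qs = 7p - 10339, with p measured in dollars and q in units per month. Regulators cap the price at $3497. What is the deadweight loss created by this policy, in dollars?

Equilibrium: 14861 - 7p = 7p - 10339, so 25200 = 14p and p* = 1800, q* = 2261.
The ceiling of 3497 is above the equilibrium price 1800, so it is not binding; the market clears at p* = 1800, q* = 2261.
Since the control does not bind, no trades are prevented and deadweight loss is zero.

0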